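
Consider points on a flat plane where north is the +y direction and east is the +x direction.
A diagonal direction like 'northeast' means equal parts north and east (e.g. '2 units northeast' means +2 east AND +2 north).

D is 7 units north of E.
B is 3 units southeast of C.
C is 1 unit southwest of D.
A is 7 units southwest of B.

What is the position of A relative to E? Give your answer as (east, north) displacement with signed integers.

Place E at the origin (east=0, north=0).
  D is 7 units north of E: delta (east=+0, north=+7); D at (east=0, north=7).
  C is 1 unit southwest of D: delta (east=-1, north=-1); C at (east=-1, north=6).
  B is 3 units southeast of C: delta (east=+3, north=-3); B at (east=2, north=3).
  A is 7 units southwest of B: delta (east=-7, north=-7); A at (east=-5, north=-4).
Therefore A relative to E: (east=-5, north=-4).

Answer: A is at (east=-5, north=-4) relative to E.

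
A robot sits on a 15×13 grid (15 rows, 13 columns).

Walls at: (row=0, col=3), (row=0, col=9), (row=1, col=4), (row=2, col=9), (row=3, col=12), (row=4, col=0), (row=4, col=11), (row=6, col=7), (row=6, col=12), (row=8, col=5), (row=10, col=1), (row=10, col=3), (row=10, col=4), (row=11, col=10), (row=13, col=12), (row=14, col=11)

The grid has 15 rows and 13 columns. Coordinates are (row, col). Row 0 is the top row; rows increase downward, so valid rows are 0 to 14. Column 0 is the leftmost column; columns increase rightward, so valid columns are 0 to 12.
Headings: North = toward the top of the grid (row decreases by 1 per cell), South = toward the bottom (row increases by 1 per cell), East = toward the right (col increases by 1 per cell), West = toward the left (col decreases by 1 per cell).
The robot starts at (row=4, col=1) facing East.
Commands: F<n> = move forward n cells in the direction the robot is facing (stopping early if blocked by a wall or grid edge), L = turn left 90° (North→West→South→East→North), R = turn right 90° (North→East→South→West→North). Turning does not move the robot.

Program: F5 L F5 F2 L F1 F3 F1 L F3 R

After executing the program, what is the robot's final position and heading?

Start: (row=4, col=1), facing East
  F5: move forward 5, now at (row=4, col=6)
  L: turn left, now facing North
  F5: move forward 4/5 (blocked), now at (row=0, col=6)
  F2: move forward 0/2 (blocked), now at (row=0, col=6)
  L: turn left, now facing West
  F1: move forward 1, now at (row=0, col=5)
  F3: move forward 1/3 (blocked), now at (row=0, col=4)
  F1: move forward 0/1 (blocked), now at (row=0, col=4)
  L: turn left, now facing South
  F3: move forward 0/3 (blocked), now at (row=0, col=4)
  R: turn right, now facing West
Final: (row=0, col=4), facing West

Answer: Final position: (row=0, col=4), facing West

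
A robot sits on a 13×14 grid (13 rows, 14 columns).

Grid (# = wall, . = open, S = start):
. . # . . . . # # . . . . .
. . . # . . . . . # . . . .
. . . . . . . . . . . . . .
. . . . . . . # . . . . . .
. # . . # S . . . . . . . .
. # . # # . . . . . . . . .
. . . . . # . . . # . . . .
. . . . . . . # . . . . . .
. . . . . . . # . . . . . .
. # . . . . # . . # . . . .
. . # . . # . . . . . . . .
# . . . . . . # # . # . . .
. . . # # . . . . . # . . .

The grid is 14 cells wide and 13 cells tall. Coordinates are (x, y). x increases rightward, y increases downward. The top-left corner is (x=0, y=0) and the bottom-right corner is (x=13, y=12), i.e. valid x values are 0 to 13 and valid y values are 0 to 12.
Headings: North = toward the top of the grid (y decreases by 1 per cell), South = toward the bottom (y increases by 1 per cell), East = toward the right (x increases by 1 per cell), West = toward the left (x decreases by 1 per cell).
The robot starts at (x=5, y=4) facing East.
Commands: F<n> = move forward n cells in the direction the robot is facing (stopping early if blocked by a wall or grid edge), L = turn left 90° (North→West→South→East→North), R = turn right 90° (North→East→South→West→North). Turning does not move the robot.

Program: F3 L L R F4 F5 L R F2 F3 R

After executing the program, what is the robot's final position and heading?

Start: (x=5, y=4), facing East
  F3: move forward 3, now at (x=8, y=4)
  L: turn left, now facing North
  L: turn left, now facing West
  R: turn right, now facing North
  F4: move forward 3/4 (blocked), now at (x=8, y=1)
  F5: move forward 0/5 (blocked), now at (x=8, y=1)
  L: turn left, now facing West
  R: turn right, now facing North
  F2: move forward 0/2 (blocked), now at (x=8, y=1)
  F3: move forward 0/3 (blocked), now at (x=8, y=1)
  R: turn right, now facing East
Final: (x=8, y=1), facing East

Answer: Final position: (x=8, y=1), facing East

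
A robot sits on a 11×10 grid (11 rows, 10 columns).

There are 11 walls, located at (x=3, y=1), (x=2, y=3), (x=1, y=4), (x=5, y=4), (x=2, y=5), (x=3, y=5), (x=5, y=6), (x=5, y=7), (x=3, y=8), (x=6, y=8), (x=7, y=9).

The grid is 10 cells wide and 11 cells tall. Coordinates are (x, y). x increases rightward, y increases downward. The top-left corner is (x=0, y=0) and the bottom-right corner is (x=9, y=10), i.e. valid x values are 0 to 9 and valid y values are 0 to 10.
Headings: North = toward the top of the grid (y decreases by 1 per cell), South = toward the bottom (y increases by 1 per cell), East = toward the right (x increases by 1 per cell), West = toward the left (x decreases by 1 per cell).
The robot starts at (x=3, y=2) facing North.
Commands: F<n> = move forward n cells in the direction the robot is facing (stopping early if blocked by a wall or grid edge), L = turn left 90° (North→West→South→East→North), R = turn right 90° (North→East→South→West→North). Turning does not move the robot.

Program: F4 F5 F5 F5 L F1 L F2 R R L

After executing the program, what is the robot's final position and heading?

Start: (x=3, y=2), facing North
  F4: move forward 0/4 (blocked), now at (x=3, y=2)
  [×3]F5: move forward 0/5 (blocked), now at (x=3, y=2)
  L: turn left, now facing West
  F1: move forward 1, now at (x=2, y=2)
  L: turn left, now facing South
  F2: move forward 0/2 (blocked), now at (x=2, y=2)
  R: turn right, now facing West
  R: turn right, now facing North
  L: turn left, now facing West
Final: (x=2, y=2), facing West

Answer: Final position: (x=2, y=2), facing West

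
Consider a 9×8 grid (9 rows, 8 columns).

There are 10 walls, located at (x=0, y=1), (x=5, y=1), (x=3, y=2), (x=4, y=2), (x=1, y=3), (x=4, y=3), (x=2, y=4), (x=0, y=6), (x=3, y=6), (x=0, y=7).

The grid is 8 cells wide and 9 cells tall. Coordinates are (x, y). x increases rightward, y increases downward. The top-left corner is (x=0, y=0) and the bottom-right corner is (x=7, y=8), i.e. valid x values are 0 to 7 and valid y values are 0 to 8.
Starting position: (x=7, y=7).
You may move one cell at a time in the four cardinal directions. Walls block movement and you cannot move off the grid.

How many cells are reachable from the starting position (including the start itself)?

BFS flood-fill from (x=7, y=7):
  Distance 0: (x=7, y=7)
  Distance 1: (x=7, y=6), (x=6, y=7), (x=7, y=8)
  Distance 2: (x=7, y=5), (x=6, y=6), (x=5, y=7), (x=6, y=8)
  Distance 3: (x=7, y=4), (x=6, y=5), (x=5, y=6), (x=4, y=7), (x=5, y=8)
  Distance 4: (x=7, y=3), (x=6, y=4), (x=5, y=5), (x=4, y=6), (x=3, y=7), (x=4, y=8)
  Distance 5: (x=7, y=2), (x=6, y=3), (x=5, y=4), (x=4, y=5), (x=2, y=7), (x=3, y=8)
  Distance 6: (x=7, y=1), (x=6, y=2), (x=5, y=3), (x=4, y=4), (x=3, y=5), (x=2, y=6), (x=1, y=7), (x=2, y=8)
  Distance 7: (x=7, y=0), (x=6, y=1), (x=5, y=2), (x=3, y=4), (x=2, y=5), (x=1, y=6), (x=1, y=8)
  Distance 8: (x=6, y=0), (x=3, y=3), (x=1, y=5), (x=0, y=8)
  Distance 9: (x=5, y=0), (x=2, y=3), (x=1, y=4), (x=0, y=5)
  Distance 10: (x=4, y=0), (x=2, y=2), (x=0, y=4)
  Distance 11: (x=3, y=0), (x=2, y=1), (x=4, y=1), (x=1, y=2), (x=0, y=3)
  Distance 12: (x=2, y=0), (x=1, y=1), (x=3, y=1), (x=0, y=2)
  Distance 13: (x=1, y=0)
  Distance 14: (x=0, y=0)
Total reachable: 62 (grid has 62 open cells total)

Answer: Reachable cells: 62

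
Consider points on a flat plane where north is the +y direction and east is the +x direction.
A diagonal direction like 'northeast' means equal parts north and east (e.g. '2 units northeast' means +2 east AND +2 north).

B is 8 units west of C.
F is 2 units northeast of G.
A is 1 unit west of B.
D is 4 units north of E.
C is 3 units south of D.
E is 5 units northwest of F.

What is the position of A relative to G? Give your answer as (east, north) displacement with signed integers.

Answer: A is at (east=-12, north=8) relative to G.

Derivation:
Place G at the origin (east=0, north=0).
  F is 2 units northeast of G: delta (east=+2, north=+2); F at (east=2, north=2).
  E is 5 units northwest of F: delta (east=-5, north=+5); E at (east=-3, north=7).
  D is 4 units north of E: delta (east=+0, north=+4); D at (east=-3, north=11).
  C is 3 units south of D: delta (east=+0, north=-3); C at (east=-3, north=8).
  B is 8 units west of C: delta (east=-8, north=+0); B at (east=-11, north=8).
  A is 1 unit west of B: delta (east=-1, north=+0); A at (east=-12, north=8).
Therefore A relative to G: (east=-12, north=8).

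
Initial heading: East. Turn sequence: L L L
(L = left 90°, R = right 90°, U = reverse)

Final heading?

Answer: Final heading: South

Derivation:
Start: East
  L (left (90° counter-clockwise)) -> North
  L (left (90° counter-clockwise)) -> West
  L (left (90° counter-clockwise)) -> South
Final: South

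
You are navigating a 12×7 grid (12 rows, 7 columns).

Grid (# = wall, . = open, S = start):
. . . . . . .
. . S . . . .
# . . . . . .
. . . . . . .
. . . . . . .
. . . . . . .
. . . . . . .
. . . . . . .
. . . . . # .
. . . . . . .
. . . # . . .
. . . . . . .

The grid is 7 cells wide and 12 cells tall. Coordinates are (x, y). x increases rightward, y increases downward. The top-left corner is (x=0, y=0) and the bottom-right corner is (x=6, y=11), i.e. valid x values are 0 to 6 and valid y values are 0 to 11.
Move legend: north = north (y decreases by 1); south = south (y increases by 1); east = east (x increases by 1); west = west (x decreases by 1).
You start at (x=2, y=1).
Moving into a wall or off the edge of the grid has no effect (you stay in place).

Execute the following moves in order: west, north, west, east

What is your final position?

Start: (x=2, y=1)
  west (west): (x=2, y=1) -> (x=1, y=1)
  north (north): (x=1, y=1) -> (x=1, y=0)
  west (west): (x=1, y=0) -> (x=0, y=0)
  east (east): (x=0, y=0) -> (x=1, y=0)
Final: (x=1, y=0)

Answer: Final position: (x=1, y=0)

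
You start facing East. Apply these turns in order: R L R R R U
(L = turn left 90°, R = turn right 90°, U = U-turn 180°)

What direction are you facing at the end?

Answer: Final heading: South

Derivation:
Start: East
  R (right (90° clockwise)) -> South
  L (left (90° counter-clockwise)) -> East
  R (right (90° clockwise)) -> South
  R (right (90° clockwise)) -> West
  R (right (90° clockwise)) -> North
  U (U-turn (180°)) -> South
Final: South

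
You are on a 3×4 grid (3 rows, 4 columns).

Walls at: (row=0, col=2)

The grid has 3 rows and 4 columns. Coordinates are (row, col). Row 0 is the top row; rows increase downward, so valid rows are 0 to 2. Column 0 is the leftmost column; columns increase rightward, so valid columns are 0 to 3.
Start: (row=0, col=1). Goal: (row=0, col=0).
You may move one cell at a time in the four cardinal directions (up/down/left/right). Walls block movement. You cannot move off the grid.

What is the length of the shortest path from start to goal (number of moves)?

BFS from (row=0, col=1) until reaching (row=0, col=0):
  Distance 0: (row=0, col=1)
  Distance 1: (row=0, col=0), (row=1, col=1)  <- goal reached here
One shortest path (1 moves): (row=0, col=1) -> (row=0, col=0)

Answer: Shortest path length: 1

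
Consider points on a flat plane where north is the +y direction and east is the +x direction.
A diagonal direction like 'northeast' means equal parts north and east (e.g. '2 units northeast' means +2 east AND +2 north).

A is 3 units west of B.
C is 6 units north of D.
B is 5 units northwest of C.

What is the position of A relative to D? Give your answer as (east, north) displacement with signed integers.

Place D at the origin (east=0, north=0).
  C is 6 units north of D: delta (east=+0, north=+6); C at (east=0, north=6).
  B is 5 units northwest of C: delta (east=-5, north=+5); B at (east=-5, north=11).
  A is 3 units west of B: delta (east=-3, north=+0); A at (east=-8, north=11).
Therefore A relative to D: (east=-8, north=11).

Answer: A is at (east=-8, north=11) relative to D.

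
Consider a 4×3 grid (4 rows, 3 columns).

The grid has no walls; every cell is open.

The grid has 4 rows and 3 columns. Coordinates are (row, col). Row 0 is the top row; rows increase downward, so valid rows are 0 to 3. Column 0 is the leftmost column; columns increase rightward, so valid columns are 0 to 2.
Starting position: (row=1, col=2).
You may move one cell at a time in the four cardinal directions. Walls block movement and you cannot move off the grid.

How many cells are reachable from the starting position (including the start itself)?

BFS flood-fill from (row=1, col=2):
  Distance 0: (row=1, col=2)
  Distance 1: (row=0, col=2), (row=1, col=1), (row=2, col=2)
  Distance 2: (row=0, col=1), (row=1, col=0), (row=2, col=1), (row=3, col=2)
  Distance 3: (row=0, col=0), (row=2, col=0), (row=3, col=1)
  Distance 4: (row=3, col=0)
Total reachable: 12 (grid has 12 open cells total)

Answer: Reachable cells: 12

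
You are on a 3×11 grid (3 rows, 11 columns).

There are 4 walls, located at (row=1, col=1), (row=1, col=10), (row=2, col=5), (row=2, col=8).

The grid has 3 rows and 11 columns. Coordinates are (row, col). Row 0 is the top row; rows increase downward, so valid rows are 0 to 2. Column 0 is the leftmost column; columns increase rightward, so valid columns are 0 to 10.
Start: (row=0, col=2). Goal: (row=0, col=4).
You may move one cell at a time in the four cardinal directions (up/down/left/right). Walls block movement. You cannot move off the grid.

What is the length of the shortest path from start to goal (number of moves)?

Answer: Shortest path length: 2

Derivation:
BFS from (row=0, col=2) until reaching (row=0, col=4):
  Distance 0: (row=0, col=2)
  Distance 1: (row=0, col=1), (row=0, col=3), (row=1, col=2)
  Distance 2: (row=0, col=0), (row=0, col=4), (row=1, col=3), (row=2, col=2)  <- goal reached here
One shortest path (2 moves): (row=0, col=2) -> (row=0, col=3) -> (row=0, col=4)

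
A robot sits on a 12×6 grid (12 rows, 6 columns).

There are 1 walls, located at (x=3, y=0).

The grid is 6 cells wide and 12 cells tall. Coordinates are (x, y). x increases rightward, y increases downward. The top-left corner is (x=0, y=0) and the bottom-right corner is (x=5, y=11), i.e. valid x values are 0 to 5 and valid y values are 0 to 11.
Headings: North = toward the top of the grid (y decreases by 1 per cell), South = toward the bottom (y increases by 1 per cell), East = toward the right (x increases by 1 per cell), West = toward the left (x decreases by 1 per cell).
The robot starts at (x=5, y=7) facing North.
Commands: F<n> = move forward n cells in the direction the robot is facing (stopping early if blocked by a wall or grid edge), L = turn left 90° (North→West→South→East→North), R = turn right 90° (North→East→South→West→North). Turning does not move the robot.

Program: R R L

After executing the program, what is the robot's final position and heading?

Start: (x=5, y=7), facing North
  R: turn right, now facing East
  R: turn right, now facing South
  L: turn left, now facing East
Final: (x=5, y=7), facing East

Answer: Final position: (x=5, y=7), facing East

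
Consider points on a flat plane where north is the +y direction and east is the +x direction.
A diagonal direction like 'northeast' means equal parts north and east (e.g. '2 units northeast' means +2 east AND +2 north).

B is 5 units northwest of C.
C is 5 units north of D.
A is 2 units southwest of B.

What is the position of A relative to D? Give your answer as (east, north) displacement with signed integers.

Answer: A is at (east=-7, north=8) relative to D.

Derivation:
Place D at the origin (east=0, north=0).
  C is 5 units north of D: delta (east=+0, north=+5); C at (east=0, north=5).
  B is 5 units northwest of C: delta (east=-5, north=+5); B at (east=-5, north=10).
  A is 2 units southwest of B: delta (east=-2, north=-2); A at (east=-7, north=8).
Therefore A relative to D: (east=-7, north=8).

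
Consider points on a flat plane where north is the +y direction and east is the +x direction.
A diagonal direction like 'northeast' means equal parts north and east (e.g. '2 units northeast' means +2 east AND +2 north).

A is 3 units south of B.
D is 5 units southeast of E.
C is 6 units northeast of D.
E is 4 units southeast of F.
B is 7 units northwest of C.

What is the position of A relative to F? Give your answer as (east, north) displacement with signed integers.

Place F at the origin (east=0, north=0).
  E is 4 units southeast of F: delta (east=+4, north=-4); E at (east=4, north=-4).
  D is 5 units southeast of E: delta (east=+5, north=-5); D at (east=9, north=-9).
  C is 6 units northeast of D: delta (east=+6, north=+6); C at (east=15, north=-3).
  B is 7 units northwest of C: delta (east=-7, north=+7); B at (east=8, north=4).
  A is 3 units south of B: delta (east=+0, north=-3); A at (east=8, north=1).
Therefore A relative to F: (east=8, north=1).

Answer: A is at (east=8, north=1) relative to F.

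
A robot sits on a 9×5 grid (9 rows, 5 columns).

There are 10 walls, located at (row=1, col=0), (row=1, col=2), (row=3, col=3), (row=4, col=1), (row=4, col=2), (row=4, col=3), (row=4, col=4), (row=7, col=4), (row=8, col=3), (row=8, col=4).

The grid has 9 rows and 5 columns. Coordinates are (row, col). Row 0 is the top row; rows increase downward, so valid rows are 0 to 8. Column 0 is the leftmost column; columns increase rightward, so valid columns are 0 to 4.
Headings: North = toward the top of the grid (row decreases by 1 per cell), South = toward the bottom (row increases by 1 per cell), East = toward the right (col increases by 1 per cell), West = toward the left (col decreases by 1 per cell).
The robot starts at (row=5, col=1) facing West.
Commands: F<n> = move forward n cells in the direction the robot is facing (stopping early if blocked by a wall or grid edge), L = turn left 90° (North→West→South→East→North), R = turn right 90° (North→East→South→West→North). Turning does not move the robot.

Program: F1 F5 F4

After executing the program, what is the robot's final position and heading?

Start: (row=5, col=1), facing West
  F1: move forward 1, now at (row=5, col=0)
  F5: move forward 0/5 (blocked), now at (row=5, col=0)
  F4: move forward 0/4 (blocked), now at (row=5, col=0)
Final: (row=5, col=0), facing West

Answer: Final position: (row=5, col=0), facing West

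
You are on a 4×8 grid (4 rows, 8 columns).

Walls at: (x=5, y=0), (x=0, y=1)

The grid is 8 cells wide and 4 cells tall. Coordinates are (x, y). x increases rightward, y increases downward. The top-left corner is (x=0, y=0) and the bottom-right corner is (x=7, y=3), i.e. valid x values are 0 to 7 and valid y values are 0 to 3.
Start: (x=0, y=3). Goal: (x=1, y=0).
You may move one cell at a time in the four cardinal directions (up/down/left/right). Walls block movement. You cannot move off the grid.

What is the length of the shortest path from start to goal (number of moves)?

Answer: Shortest path length: 4

Derivation:
BFS from (x=0, y=3) until reaching (x=1, y=0):
  Distance 0: (x=0, y=3)
  Distance 1: (x=0, y=2), (x=1, y=3)
  Distance 2: (x=1, y=2), (x=2, y=3)
  Distance 3: (x=1, y=1), (x=2, y=2), (x=3, y=3)
  Distance 4: (x=1, y=0), (x=2, y=1), (x=3, y=2), (x=4, y=3)  <- goal reached here
One shortest path (4 moves): (x=0, y=3) -> (x=1, y=3) -> (x=1, y=2) -> (x=1, y=1) -> (x=1, y=0)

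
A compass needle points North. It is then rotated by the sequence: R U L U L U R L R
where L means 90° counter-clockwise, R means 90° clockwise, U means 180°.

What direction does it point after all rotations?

Start: North
  R (right (90° clockwise)) -> East
  U (U-turn (180°)) -> West
  L (left (90° counter-clockwise)) -> South
  U (U-turn (180°)) -> North
  L (left (90° counter-clockwise)) -> West
  U (U-turn (180°)) -> East
  R (right (90° clockwise)) -> South
  L (left (90° counter-clockwise)) -> East
  R (right (90° clockwise)) -> South
Final: South

Answer: Final heading: South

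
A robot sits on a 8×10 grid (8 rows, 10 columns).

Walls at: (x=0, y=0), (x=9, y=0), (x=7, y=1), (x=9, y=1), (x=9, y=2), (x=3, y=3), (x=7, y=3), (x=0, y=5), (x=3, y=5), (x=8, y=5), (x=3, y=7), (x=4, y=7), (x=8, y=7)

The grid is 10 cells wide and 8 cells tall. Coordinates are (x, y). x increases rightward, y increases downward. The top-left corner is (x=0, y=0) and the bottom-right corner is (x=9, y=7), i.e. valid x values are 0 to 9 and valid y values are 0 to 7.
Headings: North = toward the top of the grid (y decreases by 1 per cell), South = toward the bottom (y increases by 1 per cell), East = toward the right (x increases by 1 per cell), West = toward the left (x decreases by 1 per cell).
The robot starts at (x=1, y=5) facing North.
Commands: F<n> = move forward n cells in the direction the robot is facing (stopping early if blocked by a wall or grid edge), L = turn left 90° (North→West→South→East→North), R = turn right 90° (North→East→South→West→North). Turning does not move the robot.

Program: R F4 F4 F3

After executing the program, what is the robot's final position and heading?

Start: (x=1, y=5), facing North
  R: turn right, now facing East
  F4: move forward 1/4 (blocked), now at (x=2, y=5)
  F4: move forward 0/4 (blocked), now at (x=2, y=5)
  F3: move forward 0/3 (blocked), now at (x=2, y=5)
Final: (x=2, y=5), facing East

Answer: Final position: (x=2, y=5), facing East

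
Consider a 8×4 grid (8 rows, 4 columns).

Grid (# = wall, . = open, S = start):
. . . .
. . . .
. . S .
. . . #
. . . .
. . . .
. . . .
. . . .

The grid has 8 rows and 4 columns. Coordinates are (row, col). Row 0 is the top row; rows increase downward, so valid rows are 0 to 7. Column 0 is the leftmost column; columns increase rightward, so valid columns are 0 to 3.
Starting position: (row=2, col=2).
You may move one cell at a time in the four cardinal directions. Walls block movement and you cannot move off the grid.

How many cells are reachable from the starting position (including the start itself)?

Answer: Reachable cells: 31

Derivation:
BFS flood-fill from (row=2, col=2):
  Distance 0: (row=2, col=2)
  Distance 1: (row=1, col=2), (row=2, col=1), (row=2, col=3), (row=3, col=2)
  Distance 2: (row=0, col=2), (row=1, col=1), (row=1, col=3), (row=2, col=0), (row=3, col=1), (row=4, col=2)
  Distance 3: (row=0, col=1), (row=0, col=3), (row=1, col=0), (row=3, col=0), (row=4, col=1), (row=4, col=3), (row=5, col=2)
  Distance 4: (row=0, col=0), (row=4, col=0), (row=5, col=1), (row=5, col=3), (row=6, col=2)
  Distance 5: (row=5, col=0), (row=6, col=1), (row=6, col=3), (row=7, col=2)
  Distance 6: (row=6, col=0), (row=7, col=1), (row=7, col=3)
  Distance 7: (row=7, col=0)
Total reachable: 31 (grid has 31 open cells total)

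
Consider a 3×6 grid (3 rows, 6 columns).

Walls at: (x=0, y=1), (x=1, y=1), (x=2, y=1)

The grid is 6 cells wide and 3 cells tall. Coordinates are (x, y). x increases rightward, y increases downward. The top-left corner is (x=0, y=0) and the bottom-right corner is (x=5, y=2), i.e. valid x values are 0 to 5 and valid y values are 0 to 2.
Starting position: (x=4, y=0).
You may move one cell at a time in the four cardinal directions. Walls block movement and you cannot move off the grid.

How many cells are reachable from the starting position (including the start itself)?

Answer: Reachable cells: 15

Derivation:
BFS flood-fill from (x=4, y=0):
  Distance 0: (x=4, y=0)
  Distance 1: (x=3, y=0), (x=5, y=0), (x=4, y=1)
  Distance 2: (x=2, y=0), (x=3, y=1), (x=5, y=1), (x=4, y=2)
  Distance 3: (x=1, y=0), (x=3, y=2), (x=5, y=2)
  Distance 4: (x=0, y=0), (x=2, y=2)
  Distance 5: (x=1, y=2)
  Distance 6: (x=0, y=2)
Total reachable: 15 (grid has 15 open cells total)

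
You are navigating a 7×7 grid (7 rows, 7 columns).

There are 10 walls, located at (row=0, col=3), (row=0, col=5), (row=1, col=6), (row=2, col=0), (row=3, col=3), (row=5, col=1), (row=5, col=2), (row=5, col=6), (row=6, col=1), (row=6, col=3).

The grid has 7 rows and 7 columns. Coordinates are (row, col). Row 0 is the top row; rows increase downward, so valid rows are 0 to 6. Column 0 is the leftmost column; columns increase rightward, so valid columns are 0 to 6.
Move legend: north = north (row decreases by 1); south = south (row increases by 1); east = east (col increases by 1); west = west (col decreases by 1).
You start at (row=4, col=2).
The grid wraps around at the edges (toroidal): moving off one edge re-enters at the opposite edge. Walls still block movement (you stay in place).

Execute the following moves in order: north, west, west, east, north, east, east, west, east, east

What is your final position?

Start: (row=4, col=2)
  north (north): (row=4, col=2) -> (row=3, col=2)
  west (west): (row=3, col=2) -> (row=3, col=1)
  west (west): (row=3, col=1) -> (row=3, col=0)
  east (east): (row=3, col=0) -> (row=3, col=1)
  north (north): (row=3, col=1) -> (row=2, col=1)
  east (east): (row=2, col=1) -> (row=2, col=2)
  east (east): (row=2, col=2) -> (row=2, col=3)
  west (west): (row=2, col=3) -> (row=2, col=2)
  east (east): (row=2, col=2) -> (row=2, col=3)
  east (east): (row=2, col=3) -> (row=2, col=4)
Final: (row=2, col=4)

Answer: Final position: (row=2, col=4)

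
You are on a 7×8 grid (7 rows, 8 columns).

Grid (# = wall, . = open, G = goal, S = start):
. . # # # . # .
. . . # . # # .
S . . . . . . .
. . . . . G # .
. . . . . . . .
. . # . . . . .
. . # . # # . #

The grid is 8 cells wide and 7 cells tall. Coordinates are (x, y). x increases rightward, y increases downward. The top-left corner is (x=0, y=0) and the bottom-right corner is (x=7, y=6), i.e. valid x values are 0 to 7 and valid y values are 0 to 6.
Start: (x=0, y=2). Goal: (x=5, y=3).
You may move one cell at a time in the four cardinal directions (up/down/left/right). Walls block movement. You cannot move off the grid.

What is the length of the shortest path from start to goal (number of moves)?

Answer: Shortest path length: 6

Derivation:
BFS from (x=0, y=2) until reaching (x=5, y=3):
  Distance 0: (x=0, y=2)
  Distance 1: (x=0, y=1), (x=1, y=2), (x=0, y=3)
  Distance 2: (x=0, y=0), (x=1, y=1), (x=2, y=2), (x=1, y=3), (x=0, y=4)
  Distance 3: (x=1, y=0), (x=2, y=1), (x=3, y=2), (x=2, y=3), (x=1, y=4), (x=0, y=5)
  Distance 4: (x=4, y=2), (x=3, y=3), (x=2, y=4), (x=1, y=5), (x=0, y=6)
  Distance 5: (x=4, y=1), (x=5, y=2), (x=4, y=3), (x=3, y=4), (x=1, y=6)
  Distance 6: (x=6, y=2), (x=5, y=3), (x=4, y=4), (x=3, y=5)  <- goal reached here
One shortest path (6 moves): (x=0, y=2) -> (x=1, y=2) -> (x=2, y=2) -> (x=3, y=2) -> (x=4, y=2) -> (x=5, y=2) -> (x=5, y=3)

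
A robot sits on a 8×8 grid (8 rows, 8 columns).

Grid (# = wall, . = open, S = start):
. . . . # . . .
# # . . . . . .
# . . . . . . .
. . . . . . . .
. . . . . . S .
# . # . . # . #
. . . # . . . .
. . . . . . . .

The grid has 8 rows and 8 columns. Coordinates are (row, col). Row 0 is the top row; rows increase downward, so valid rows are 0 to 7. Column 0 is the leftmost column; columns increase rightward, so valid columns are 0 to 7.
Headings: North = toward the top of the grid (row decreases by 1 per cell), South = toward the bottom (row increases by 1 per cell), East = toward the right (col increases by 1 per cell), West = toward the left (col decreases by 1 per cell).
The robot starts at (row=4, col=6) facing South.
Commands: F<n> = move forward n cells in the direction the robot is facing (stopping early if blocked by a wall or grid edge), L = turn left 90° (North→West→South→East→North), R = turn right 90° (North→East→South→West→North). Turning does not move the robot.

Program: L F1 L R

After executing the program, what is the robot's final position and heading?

Start: (row=4, col=6), facing South
  L: turn left, now facing East
  F1: move forward 1, now at (row=4, col=7)
  L: turn left, now facing North
  R: turn right, now facing East
Final: (row=4, col=7), facing East

Answer: Final position: (row=4, col=7), facing East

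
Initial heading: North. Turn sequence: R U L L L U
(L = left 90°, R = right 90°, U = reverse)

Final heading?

Answer: Final heading: South

Derivation:
Start: North
  R (right (90° clockwise)) -> East
  U (U-turn (180°)) -> West
  L (left (90° counter-clockwise)) -> South
  L (left (90° counter-clockwise)) -> East
  L (left (90° counter-clockwise)) -> North
  U (U-turn (180°)) -> South
Final: South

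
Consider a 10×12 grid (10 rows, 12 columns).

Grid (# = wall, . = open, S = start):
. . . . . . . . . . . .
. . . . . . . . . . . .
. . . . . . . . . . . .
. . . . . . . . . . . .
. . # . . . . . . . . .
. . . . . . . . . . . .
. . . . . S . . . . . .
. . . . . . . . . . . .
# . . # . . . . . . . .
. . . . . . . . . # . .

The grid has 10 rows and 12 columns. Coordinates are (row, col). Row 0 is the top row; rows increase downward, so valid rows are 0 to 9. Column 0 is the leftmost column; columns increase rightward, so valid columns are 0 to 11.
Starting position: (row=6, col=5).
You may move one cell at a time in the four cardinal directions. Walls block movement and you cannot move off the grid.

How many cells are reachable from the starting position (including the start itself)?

Answer: Reachable cells: 116

Derivation:
BFS flood-fill from (row=6, col=5):
  Distance 0: (row=6, col=5)
  Distance 1: (row=5, col=5), (row=6, col=4), (row=6, col=6), (row=7, col=5)
  Distance 2: (row=4, col=5), (row=5, col=4), (row=5, col=6), (row=6, col=3), (row=6, col=7), (row=7, col=4), (row=7, col=6), (row=8, col=5)
  Distance 3: (row=3, col=5), (row=4, col=4), (row=4, col=6), (row=5, col=3), (row=5, col=7), (row=6, col=2), (row=6, col=8), (row=7, col=3), (row=7, col=7), (row=8, col=4), (row=8, col=6), (row=9, col=5)
  Distance 4: (row=2, col=5), (row=3, col=4), (row=3, col=6), (row=4, col=3), (row=4, col=7), (row=5, col=2), (row=5, col=8), (row=6, col=1), (row=6, col=9), (row=7, col=2), (row=7, col=8), (row=8, col=7), (row=9, col=4), (row=9, col=6)
  Distance 5: (row=1, col=5), (row=2, col=4), (row=2, col=6), (row=3, col=3), (row=3, col=7), (row=4, col=8), (row=5, col=1), (row=5, col=9), (row=6, col=0), (row=6, col=10), (row=7, col=1), (row=7, col=9), (row=8, col=2), (row=8, col=8), (row=9, col=3), (row=9, col=7)
  Distance 6: (row=0, col=5), (row=1, col=4), (row=1, col=6), (row=2, col=3), (row=2, col=7), (row=3, col=2), (row=3, col=8), (row=4, col=1), (row=4, col=9), (row=5, col=0), (row=5, col=10), (row=6, col=11), (row=7, col=0), (row=7, col=10), (row=8, col=1), (row=8, col=9), (row=9, col=2), (row=9, col=8)
  Distance 7: (row=0, col=4), (row=0, col=6), (row=1, col=3), (row=1, col=7), (row=2, col=2), (row=2, col=8), (row=3, col=1), (row=3, col=9), (row=4, col=0), (row=4, col=10), (row=5, col=11), (row=7, col=11), (row=8, col=10), (row=9, col=1)
  Distance 8: (row=0, col=3), (row=0, col=7), (row=1, col=2), (row=1, col=8), (row=2, col=1), (row=2, col=9), (row=3, col=0), (row=3, col=10), (row=4, col=11), (row=8, col=11), (row=9, col=0), (row=9, col=10)
  Distance 9: (row=0, col=2), (row=0, col=8), (row=1, col=1), (row=1, col=9), (row=2, col=0), (row=2, col=10), (row=3, col=11), (row=9, col=11)
  Distance 10: (row=0, col=1), (row=0, col=9), (row=1, col=0), (row=1, col=10), (row=2, col=11)
  Distance 11: (row=0, col=0), (row=0, col=10), (row=1, col=11)
  Distance 12: (row=0, col=11)
Total reachable: 116 (grid has 116 open cells total)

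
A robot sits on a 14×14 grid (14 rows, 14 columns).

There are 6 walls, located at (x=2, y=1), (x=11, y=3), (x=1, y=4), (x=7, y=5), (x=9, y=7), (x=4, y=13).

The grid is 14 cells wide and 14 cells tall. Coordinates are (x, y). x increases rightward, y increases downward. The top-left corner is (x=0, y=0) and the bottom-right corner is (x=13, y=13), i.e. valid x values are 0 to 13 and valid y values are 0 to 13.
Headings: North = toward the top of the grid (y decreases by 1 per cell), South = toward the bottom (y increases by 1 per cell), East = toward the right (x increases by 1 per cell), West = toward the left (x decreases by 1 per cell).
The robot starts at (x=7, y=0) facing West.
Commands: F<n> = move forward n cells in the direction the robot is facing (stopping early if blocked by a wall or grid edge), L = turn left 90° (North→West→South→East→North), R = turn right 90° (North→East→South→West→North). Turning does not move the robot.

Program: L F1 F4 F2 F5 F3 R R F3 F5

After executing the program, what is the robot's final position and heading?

Answer: Final position: (x=7, y=0), facing North

Derivation:
Start: (x=7, y=0), facing West
  L: turn left, now facing South
  F1: move forward 1, now at (x=7, y=1)
  F4: move forward 3/4 (blocked), now at (x=7, y=4)
  F2: move forward 0/2 (blocked), now at (x=7, y=4)
  F5: move forward 0/5 (blocked), now at (x=7, y=4)
  F3: move forward 0/3 (blocked), now at (x=7, y=4)
  R: turn right, now facing West
  R: turn right, now facing North
  F3: move forward 3, now at (x=7, y=1)
  F5: move forward 1/5 (blocked), now at (x=7, y=0)
Final: (x=7, y=0), facing North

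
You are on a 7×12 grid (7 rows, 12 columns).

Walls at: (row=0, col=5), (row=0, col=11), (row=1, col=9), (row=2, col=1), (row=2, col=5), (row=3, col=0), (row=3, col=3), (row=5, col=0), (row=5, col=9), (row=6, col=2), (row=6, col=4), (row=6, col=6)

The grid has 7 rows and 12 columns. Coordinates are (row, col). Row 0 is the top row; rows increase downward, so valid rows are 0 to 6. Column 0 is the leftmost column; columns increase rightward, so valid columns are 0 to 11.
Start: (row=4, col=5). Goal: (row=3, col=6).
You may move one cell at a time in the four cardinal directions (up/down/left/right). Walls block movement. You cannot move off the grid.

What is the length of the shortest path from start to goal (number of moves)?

BFS from (row=4, col=5) until reaching (row=3, col=6):
  Distance 0: (row=4, col=5)
  Distance 1: (row=3, col=5), (row=4, col=4), (row=4, col=6), (row=5, col=5)
  Distance 2: (row=3, col=4), (row=3, col=6), (row=4, col=3), (row=4, col=7), (row=5, col=4), (row=5, col=6), (row=6, col=5)  <- goal reached here
One shortest path (2 moves): (row=4, col=5) -> (row=4, col=6) -> (row=3, col=6)

Answer: Shortest path length: 2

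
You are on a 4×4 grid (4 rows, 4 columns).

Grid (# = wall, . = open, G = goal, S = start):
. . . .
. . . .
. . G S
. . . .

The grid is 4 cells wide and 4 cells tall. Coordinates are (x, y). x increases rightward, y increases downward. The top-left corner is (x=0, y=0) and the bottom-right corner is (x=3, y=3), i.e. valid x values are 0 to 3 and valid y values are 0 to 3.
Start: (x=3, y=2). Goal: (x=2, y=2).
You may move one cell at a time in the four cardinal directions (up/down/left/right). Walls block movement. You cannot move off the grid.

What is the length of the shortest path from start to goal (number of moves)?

Answer: Shortest path length: 1

Derivation:
BFS from (x=3, y=2) until reaching (x=2, y=2):
  Distance 0: (x=3, y=2)
  Distance 1: (x=3, y=1), (x=2, y=2), (x=3, y=3)  <- goal reached here
One shortest path (1 moves): (x=3, y=2) -> (x=2, y=2)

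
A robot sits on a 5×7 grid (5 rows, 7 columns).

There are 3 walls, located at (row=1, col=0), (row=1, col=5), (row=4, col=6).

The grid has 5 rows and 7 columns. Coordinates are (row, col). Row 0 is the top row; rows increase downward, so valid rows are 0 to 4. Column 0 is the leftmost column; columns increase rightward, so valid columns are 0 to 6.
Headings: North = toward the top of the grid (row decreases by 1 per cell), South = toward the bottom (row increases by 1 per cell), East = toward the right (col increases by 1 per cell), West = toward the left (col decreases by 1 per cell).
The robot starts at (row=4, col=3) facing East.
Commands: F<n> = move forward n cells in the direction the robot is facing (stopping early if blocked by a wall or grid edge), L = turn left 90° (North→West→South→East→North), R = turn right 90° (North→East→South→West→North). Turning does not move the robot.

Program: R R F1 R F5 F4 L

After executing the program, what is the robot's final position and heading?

Answer: Final position: (row=0, col=2), facing West

Derivation:
Start: (row=4, col=3), facing East
  R: turn right, now facing South
  R: turn right, now facing West
  F1: move forward 1, now at (row=4, col=2)
  R: turn right, now facing North
  F5: move forward 4/5 (blocked), now at (row=0, col=2)
  F4: move forward 0/4 (blocked), now at (row=0, col=2)
  L: turn left, now facing West
Final: (row=0, col=2), facing West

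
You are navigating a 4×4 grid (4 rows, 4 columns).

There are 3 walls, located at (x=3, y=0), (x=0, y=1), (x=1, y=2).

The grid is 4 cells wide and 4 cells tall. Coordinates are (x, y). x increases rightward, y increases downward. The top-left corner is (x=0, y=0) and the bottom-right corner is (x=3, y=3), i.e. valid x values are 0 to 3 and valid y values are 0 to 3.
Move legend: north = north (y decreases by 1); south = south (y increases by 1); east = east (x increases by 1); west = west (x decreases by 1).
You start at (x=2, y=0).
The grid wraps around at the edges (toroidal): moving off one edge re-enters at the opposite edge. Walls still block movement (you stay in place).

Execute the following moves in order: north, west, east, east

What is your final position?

Answer: Final position: (x=3, y=3)

Derivation:
Start: (x=2, y=0)
  north (north): (x=2, y=0) -> (x=2, y=3)
  west (west): (x=2, y=3) -> (x=1, y=3)
  east (east): (x=1, y=3) -> (x=2, y=3)
  east (east): (x=2, y=3) -> (x=3, y=3)
Final: (x=3, y=3)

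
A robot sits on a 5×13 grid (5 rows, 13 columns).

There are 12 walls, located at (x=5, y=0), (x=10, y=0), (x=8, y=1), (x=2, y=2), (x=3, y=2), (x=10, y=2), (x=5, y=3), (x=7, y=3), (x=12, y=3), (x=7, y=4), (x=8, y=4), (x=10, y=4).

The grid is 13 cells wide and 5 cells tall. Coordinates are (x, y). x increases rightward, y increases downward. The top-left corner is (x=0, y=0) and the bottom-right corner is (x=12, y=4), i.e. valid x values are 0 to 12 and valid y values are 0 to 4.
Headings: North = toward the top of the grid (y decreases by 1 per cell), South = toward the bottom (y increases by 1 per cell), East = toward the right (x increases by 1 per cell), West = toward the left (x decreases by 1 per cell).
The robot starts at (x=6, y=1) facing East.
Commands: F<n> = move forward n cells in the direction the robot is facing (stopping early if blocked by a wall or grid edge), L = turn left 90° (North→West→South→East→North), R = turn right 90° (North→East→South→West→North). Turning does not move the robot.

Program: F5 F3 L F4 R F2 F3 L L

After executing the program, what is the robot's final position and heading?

Start: (x=6, y=1), facing East
  F5: move forward 1/5 (blocked), now at (x=7, y=1)
  F3: move forward 0/3 (blocked), now at (x=7, y=1)
  L: turn left, now facing North
  F4: move forward 1/4 (blocked), now at (x=7, y=0)
  R: turn right, now facing East
  F2: move forward 2, now at (x=9, y=0)
  F3: move forward 0/3 (blocked), now at (x=9, y=0)
  L: turn left, now facing North
  L: turn left, now facing West
Final: (x=9, y=0), facing West

Answer: Final position: (x=9, y=0), facing West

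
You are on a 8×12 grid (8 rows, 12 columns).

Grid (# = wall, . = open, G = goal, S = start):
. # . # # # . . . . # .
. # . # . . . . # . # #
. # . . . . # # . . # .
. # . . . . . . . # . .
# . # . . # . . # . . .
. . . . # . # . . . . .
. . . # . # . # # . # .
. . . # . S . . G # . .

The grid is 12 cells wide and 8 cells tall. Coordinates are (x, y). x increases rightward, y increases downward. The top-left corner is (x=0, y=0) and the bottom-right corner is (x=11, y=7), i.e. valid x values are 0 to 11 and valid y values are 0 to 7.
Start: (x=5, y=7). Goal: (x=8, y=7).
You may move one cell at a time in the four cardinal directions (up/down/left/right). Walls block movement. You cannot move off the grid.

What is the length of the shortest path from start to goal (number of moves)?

BFS from (x=5, y=7) until reaching (x=8, y=7):
  Distance 0: (x=5, y=7)
  Distance 1: (x=4, y=7), (x=6, y=7)
  Distance 2: (x=4, y=6), (x=6, y=6), (x=7, y=7)
  Distance 3: (x=8, y=7)  <- goal reached here
One shortest path (3 moves): (x=5, y=7) -> (x=6, y=7) -> (x=7, y=7) -> (x=8, y=7)

Answer: Shortest path length: 3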